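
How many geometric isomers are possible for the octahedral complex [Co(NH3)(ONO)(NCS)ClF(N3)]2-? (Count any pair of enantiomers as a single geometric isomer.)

15

An octahedron has six vertices in three trans pairs; every non-trans pair is cis.
Placing the ligands in turn and identifying arrangements related by rotation or reflection leaves 15 distinct geometric isomers.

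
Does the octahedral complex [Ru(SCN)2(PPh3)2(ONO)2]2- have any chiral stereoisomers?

An octahedron has six vertices in three trans pairs; every non-trans pair is cis.
There are 5 geometric isomers: SCN trans, PPh3 trans, ONO trans; SCN cis, PPh3 cis, ONO trans; SCN trans, PPh3 cis, ONO cis; SCN cis, PPh3 cis, ONO cis (chiral); SCN cis, PPh3 trans, ONO cis.
One of these lacks any improper symmetry element and so occurs as an enantiomeric pair, giving 5 + 1 = 6 stereoisomers in total.

yes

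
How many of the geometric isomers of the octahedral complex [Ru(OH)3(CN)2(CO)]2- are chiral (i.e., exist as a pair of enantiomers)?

The six octahedral sites form three mutually perpendicular trans pairs.
There are 3 geometric isomers: OH mer, CN trans; OH mer, CN cis; OH fac, CN cis.
Each arrangement has an internal mirror plane or centre of symmetry, so none is chiral.

0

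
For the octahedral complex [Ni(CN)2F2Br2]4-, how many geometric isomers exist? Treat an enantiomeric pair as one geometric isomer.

Systematic placement gives 5 geometric isomers: CN trans, F trans, Br trans; CN cis, F cis, Br trans; CN cis, F trans, Br cis; CN cis, F cis, Br cis (chiral); CN trans, F cis, Br cis.

5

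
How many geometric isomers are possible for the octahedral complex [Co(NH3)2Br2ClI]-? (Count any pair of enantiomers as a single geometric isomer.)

6

Working through the distinct placements yields 6 geometric isomers: NH3 trans, Br trans; NH3 cis, Br trans; NH3 trans, Br cis; NH3 cis, Br cis (3 arrangements, 2 chiral).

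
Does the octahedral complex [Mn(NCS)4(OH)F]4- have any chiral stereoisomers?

no

The distinct arrangements are (2 in all): OH and F mutually cis; OH and F mutually trans.
Each arrangement has an internal mirror plane or centre of symmetry, so none is chiral.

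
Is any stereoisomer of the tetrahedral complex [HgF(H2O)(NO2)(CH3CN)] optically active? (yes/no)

yes

All four vertices of a tetrahedron are equivalent and mutually adjacent, so cis/trans isomerism cannot arise.
Only one geometric arrangement is possible; it has no improper symmetry element, so it exists as a pair of enantiomers (2 stereoisomers).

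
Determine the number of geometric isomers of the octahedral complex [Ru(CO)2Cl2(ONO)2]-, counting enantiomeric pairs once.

Systematic placement gives 5 geometric isomers: CO trans, Cl trans, ONO trans; CO trans, Cl cis, ONO cis; CO cis, Cl cis, ONO trans; CO cis, Cl cis, ONO cis (chiral); CO cis, Cl trans, ONO cis.

5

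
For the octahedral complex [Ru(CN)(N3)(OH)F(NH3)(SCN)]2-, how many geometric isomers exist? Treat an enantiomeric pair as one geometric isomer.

15

Exhaustive case analysis gives 15 geometric isomers.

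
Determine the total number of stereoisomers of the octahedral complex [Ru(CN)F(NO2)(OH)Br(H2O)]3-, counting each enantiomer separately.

30

Systematic enumeration (placing each ligand type in turn and discarding arrangements equivalent by rotation or reflection) gives 15 geometric isomers.
Of these, 15 lack any improper symmetry element and so occur as enantiomeric pairs, giving 15 + 15 = 30 stereoisomers in total.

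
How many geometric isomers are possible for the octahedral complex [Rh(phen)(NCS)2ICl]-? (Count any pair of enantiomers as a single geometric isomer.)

4

The six octahedral sites form three mutually perpendicular trans pairs.
Each phen is bidentate and must span two cis positions.
The distinct arrangements are (4 in all): NCS cis (3 arrangements, 2 chiral); NCS trans.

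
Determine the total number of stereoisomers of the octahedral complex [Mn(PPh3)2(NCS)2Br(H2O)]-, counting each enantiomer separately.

There are 6 geometric isomers: PPh3 trans, NCS trans; PPh3 cis, NCS cis (3 arrangements, 2 chiral); PPh3 trans, NCS cis; PPh3 cis, NCS trans.
Of these, 2 lack any improper symmetry element and so occur as enantiomeric pairs, giving 6 + 2 = 8 stereoisomers in total.

8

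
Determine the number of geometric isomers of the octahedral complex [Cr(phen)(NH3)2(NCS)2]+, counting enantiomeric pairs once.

Each phen is bidentate and must span two cis positions.
There are 3 geometric isomers: NH3 cis, NCS trans; NH3 cis, NCS cis (chiral); NH3 trans, NCS cis.

3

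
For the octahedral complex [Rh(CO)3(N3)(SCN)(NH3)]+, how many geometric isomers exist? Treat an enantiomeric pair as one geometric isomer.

4

An octahedron has six vertices in three trans pairs; every non-trans pair is cis.
Systematic placement gives 4 geometric isomers: CO mer (3 arrangements); CO fac (chiral).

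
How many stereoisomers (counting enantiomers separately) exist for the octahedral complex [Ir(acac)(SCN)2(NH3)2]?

Each acac is bidentate and must span two cis positions.
There are 3 geometric isomers: SCN cis, NH3 trans; SCN cis, NH3 cis (chiral); SCN trans, NH3 cis.
One of these lacks any improper symmetry element and so occurs as an enantiomeric pair, giving 3 + 1 = 4 stereoisomers in total.

4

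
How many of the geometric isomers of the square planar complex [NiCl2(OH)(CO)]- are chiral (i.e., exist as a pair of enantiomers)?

Working through the distinct placements yields 2 geometric isomers: Cl cis; Cl trans.
Each arrangement has an internal mirror plane or centre of symmetry, so none is chiral.

0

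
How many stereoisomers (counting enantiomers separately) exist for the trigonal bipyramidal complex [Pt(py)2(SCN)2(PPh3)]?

6

In a trigonal bipyramid the two axial positions differ from the three equatorial ones.
Exhaustive case analysis gives 5 geometric isomers.
One of these lacks any improper symmetry element and so occurs as an enantiomeric pair, giving 5 + 1 = 6 stereoisomers in total.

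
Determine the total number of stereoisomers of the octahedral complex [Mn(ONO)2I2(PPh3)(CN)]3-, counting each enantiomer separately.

8

An octahedron has six vertices in three trans pairs; every non-trans pair is cis.
Systematic placement gives 6 geometric isomers: ONO cis, I cis (3 arrangements, 2 chiral); ONO trans, I cis; ONO cis, I trans; ONO trans, I trans.
Of these, 2 lack any improper symmetry element and so occur as enantiomeric pairs, giving 6 + 2 = 8 stereoisomers in total.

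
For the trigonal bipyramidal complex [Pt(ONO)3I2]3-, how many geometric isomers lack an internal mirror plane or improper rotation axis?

0

In a trigonal bipyramid the two axial positions differ from the three equatorial ones.
There are 3 geometric isomers: I both axial; I one axial, one equatorial; I both equatorial.
Each arrangement has an internal mirror plane or centre of symmetry, so none is chiral.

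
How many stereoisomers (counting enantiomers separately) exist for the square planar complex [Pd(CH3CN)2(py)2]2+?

2

A square has two trans pairs of vertices; adjacent vertices are cis.
The distinct arrangements are (2 in all): CH3CN cis; CH3CN trans.
Each arrangement has an internal mirror plane or centre of symmetry, so none is chiral.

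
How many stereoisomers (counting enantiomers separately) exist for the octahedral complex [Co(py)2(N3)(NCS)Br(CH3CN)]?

In an octahedral complex each vertex has one trans partner and four cis neighbours.
Systematic enumeration (placing each ligand type in turn and discarding arrangements equivalent by rotation or reflection) gives 9 geometric isomers.
Of these, 6 lack any improper symmetry element and so occur as enantiomeric pairs, giving 9 + 6 = 15 stereoisomers in total.

15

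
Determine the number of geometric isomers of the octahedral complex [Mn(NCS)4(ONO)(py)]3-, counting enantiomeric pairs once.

The six octahedral sites form three mutually perpendicular trans pairs.
Working through the distinct placements yields 2 geometric isomers: ONO and py mutually trans; ONO and py mutually cis.

2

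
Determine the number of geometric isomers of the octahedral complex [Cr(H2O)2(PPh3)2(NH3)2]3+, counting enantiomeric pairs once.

The six octahedral sites form three mutually perpendicular trans pairs.
Systematic placement gives 5 geometric isomers: H2O trans, PPh3 trans, NH3 trans; H2O trans, PPh3 cis, NH3 cis; H2O cis, PPh3 trans, NH3 cis; H2O cis, PPh3 cis, NH3 cis (chiral); H2O cis, PPh3 cis, NH3 trans.

5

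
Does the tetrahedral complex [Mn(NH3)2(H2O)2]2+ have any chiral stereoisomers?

no

Only one geometric arrangement is possible.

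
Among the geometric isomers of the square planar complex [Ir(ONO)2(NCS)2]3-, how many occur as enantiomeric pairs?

Systematic placement gives 2 geometric isomers: ONO cis; ONO trans.
Each arrangement has an internal mirror plane or centre of symmetry, so none is chiral.

0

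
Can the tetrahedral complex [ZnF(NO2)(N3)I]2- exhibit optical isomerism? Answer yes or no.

yes

In a tetrahedral complex all four positions are equivalent and every pair of ligands is adjacent — there is no cis/trans distinction.
Only one geometric arrangement is possible; it has no improper symmetry element, so it exists as a pair of enantiomers (2 stereoisomers).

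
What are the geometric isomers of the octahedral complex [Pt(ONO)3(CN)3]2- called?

fac and mer

In an octahedral complex each vertex has one trans partner and four cis neighbours.
Working through the distinct placements yields 2 geometric isomers: ONO mer; ONO fac.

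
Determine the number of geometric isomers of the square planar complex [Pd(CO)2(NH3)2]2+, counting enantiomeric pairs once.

2

A square has two trans pairs of vertices; adjacent vertices are cis.
There are 2 geometric isomers: CO cis; CO trans.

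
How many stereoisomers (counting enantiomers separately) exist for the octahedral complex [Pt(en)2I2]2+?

An octahedron has six vertices in three trans pairs; every non-trans pair is cis.
Each en is bidentate and must span two cis positions.
Working through the distinct placements yields 2 geometric isomers: I trans; I cis (chiral).
One of these lacks any improper symmetry element and so occurs as an enantiomeric pair, giving 2 + 1 = 3 stereoisomers in total.

3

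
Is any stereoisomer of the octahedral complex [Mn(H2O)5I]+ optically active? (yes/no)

In an octahedral complex each vertex has one trans partner and four cis neighbours.
Only one geometric arrangement is possible.

no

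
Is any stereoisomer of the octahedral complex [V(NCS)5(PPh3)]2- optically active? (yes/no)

no

The six octahedral sites form three mutually perpendicular trans pairs.
Only one geometric arrangement is possible.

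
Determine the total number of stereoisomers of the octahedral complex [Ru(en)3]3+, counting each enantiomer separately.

An octahedron has six vertices in three trans pairs; every non-trans pair is cis.
Each en is bidentate and must span two cis positions.
Only one geometric arrangement is possible; it has no improper symmetry element, so it exists as a pair of enantiomers (2 stereoisomers).

2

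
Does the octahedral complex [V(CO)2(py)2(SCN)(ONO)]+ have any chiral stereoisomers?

There are 6 geometric isomers: CO trans, py trans; CO trans, py cis; CO cis, py trans; CO cis, py cis (3 arrangements, 2 chiral).
Of these, 2 lack any improper symmetry element and so occur as enantiomeric pairs, giving 6 + 2 = 8 stereoisomers in total.

yes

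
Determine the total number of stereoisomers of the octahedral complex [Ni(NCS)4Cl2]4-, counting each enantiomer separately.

Systematic placement gives 2 geometric isomers: Cl trans; Cl cis.
Each arrangement has an internal mirror plane or centre of symmetry, so none is chiral.

2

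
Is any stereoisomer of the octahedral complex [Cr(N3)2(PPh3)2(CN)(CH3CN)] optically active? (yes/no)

The six octahedral sites form three mutually perpendicular trans pairs.
Working through the distinct placements yields 6 geometric isomers: N3 trans, PPh3 trans; N3 cis, PPh3 cis (3 arrangements, 2 chiral); N3 cis, PPh3 trans; N3 trans, PPh3 cis.
Of these, 2 lack any improper symmetry element and so occur as enantiomeric pairs, giving 6 + 2 = 8 stereoisomers in total.

yes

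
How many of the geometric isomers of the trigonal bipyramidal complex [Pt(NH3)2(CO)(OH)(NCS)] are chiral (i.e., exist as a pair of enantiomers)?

3

In a trigonal bipyramid the two axial positions differ from the three equatorial ones.
Exhaustive case analysis gives 7 geometric isomers.
Of these, 3 lack any improper symmetry element and so occur as enantiomeric pairs, giving 7 + 3 = 10 stereoisomers in total.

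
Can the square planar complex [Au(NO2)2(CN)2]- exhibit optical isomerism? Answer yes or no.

no

In a square planar complex each vertex has one trans partner and two cis neighbours.
Systematic placement gives 2 geometric isomers: NO2 cis; NO2 trans.
Each arrangement has an internal mirror plane or centre of symmetry, so none is chiral.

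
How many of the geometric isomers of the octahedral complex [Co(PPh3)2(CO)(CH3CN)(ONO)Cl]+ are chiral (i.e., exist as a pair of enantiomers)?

6

The six octahedral sites form three mutually perpendicular trans pairs.
Placing the ligands in turn and identifying arrangements related by rotation or reflection leaves 9 distinct geometric isomers.
Of these, 6 lack any improper symmetry element and so occur as enantiomeric pairs, giving 9 + 6 = 15 stereoisomers in total.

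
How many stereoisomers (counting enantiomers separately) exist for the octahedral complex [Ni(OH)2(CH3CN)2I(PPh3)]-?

8

Working through the distinct placements yields 6 geometric isomers: OH cis, CH3CN trans; OH trans, CH3CN trans; OH cis, CH3CN cis (3 arrangements, 2 chiral); OH trans, CH3CN cis.
Of these, 2 lack any improper symmetry element and so occur as enantiomeric pairs, giving 6 + 2 = 8 stereoisomers in total.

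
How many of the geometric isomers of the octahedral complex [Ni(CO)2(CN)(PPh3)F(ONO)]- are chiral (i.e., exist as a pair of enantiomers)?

The six octahedral sites form three mutually perpendicular trans pairs.
Placing the ligands in turn and identifying arrangements related by rotation or reflection leaves 9 distinct geometric isomers.
Of these, 6 lack any improper symmetry element and so occur as enantiomeric pairs, giving 9 + 6 = 15 stereoisomers in total.

6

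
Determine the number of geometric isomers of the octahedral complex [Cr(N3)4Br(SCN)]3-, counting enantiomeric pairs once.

The six octahedral sites form three mutually perpendicular trans pairs.
There are 2 geometric isomers: Br and SCN mutually cis; Br and SCN mutually trans.

2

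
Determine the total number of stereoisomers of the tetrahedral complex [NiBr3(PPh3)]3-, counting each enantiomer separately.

1

Only one geometric arrangement is possible.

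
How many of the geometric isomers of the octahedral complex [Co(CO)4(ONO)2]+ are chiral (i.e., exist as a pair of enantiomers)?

0

The six octahedral sites form three mutually perpendicular trans pairs.
Systematic placement gives 2 geometric isomers: ONO trans; ONO cis.
Each arrangement has an internal mirror plane or centre of symmetry, so none is chiral.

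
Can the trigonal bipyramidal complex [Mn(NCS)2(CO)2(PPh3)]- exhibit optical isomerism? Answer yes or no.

Exhaustive case analysis gives 5 geometric isomers.
One of these lacks any improper symmetry element and so occurs as an enantiomeric pair, giving 5 + 1 = 6 stereoisomers in total.

yes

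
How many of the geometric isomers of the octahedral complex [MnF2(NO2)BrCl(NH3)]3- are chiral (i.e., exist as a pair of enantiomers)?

6

Exhaustive case analysis gives 9 geometric isomers.
Of these, 6 lack any improper symmetry element and so occur as enantiomeric pairs, giving 9 + 6 = 15 stereoisomers in total.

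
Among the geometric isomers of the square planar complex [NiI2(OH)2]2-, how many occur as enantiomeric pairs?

0

There are 2 geometric isomers: I cis; I trans.
Each arrangement has an internal mirror plane or centre of symmetry, so none is chiral.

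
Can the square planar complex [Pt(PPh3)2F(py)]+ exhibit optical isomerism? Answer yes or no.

The distinct arrangements are (2 in all): PPh3 cis; PPh3 trans.
Each arrangement has an internal mirror plane or centre of symmetry, so none is chiral.

no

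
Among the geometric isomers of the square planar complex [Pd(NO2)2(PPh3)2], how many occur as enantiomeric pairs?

A square has two trans pairs of vertices; adjacent vertices are cis.
Working through the distinct placements yields 2 geometric isomers: NO2 cis; NO2 trans.
Each arrangement has an internal mirror plane or centre of symmetry, so none is chiral.

0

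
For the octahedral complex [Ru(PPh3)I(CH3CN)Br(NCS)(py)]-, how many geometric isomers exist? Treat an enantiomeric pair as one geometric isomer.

Exhaustive case analysis gives 15 geometric isomers.

15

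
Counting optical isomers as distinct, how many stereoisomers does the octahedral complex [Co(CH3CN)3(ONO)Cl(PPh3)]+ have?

5

The six octahedral sites form three mutually perpendicular trans pairs.
The distinct arrangements are (4 in all): CH3CN mer (3 arrangements); CH3CN fac (chiral).
One of these lacks any improper symmetry element and so occurs as an enantiomeric pair, giving 4 + 1 = 5 stereoisomers in total.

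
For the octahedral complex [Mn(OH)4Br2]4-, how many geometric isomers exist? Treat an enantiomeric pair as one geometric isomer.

The six octahedral sites form three mutually perpendicular trans pairs.
The distinct arrangements are (2 in all): Br trans; Br cis.

2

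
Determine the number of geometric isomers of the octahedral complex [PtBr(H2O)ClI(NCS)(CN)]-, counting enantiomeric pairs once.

In an octahedral complex each vertex has one trans partner and four cis neighbours.
Systematic enumeration (placing each ligand type in turn and discarding arrangements equivalent by rotation or reflection) gives 15 geometric isomers.

15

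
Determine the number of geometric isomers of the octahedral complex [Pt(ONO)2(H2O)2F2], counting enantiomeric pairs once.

The six octahedral sites form three mutually perpendicular trans pairs.
The distinct arrangements are (5 in all): ONO trans, H2O trans, F trans; ONO cis, H2O cis, F trans; ONO trans, H2O cis, F cis; ONO cis, H2O cis, F cis (chiral); ONO cis, H2O trans, F cis.

5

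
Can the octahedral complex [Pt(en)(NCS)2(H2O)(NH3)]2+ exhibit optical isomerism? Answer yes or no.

yes

The six octahedral sites form three mutually perpendicular trans pairs.
Each en is bidentate and must span two cis positions.
There are 4 geometric isomers: NCS cis (3 arrangements, 2 chiral); NCS trans.
Of these, 2 lack any improper symmetry element and so occur as enantiomeric pairs, giving 4 + 2 = 6 stereoisomers in total.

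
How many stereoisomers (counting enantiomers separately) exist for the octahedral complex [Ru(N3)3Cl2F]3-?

3

An octahedron has six vertices in three trans pairs; every non-trans pair is cis.
Systematic placement gives 3 geometric isomers: N3 mer, Cl trans; N3 mer, Cl cis; N3 fac, Cl cis.
Each arrangement has an internal mirror plane or centre of symmetry, so none is chiral.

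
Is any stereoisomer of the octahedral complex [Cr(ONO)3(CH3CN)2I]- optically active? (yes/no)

There are 3 geometric isomers: ONO mer, CH3CN trans; ONO mer, CH3CN cis; ONO fac, CH3CN cis.
Each arrangement has an internal mirror plane or centre of symmetry, so none is chiral.

no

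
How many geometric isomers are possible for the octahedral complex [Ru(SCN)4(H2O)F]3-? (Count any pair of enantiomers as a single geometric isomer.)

2

Working through the distinct placements yields 2 geometric isomers: H2O and F mutually trans; H2O and F mutually cis.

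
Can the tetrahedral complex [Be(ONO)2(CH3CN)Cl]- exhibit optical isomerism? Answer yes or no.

no

In a tetrahedral complex all four positions are equivalent and every pair of ligands is adjacent — there is no cis/trans distinction.
Only one geometric arrangement is possible.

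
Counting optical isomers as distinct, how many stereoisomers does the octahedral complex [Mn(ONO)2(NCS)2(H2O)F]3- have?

Working through the distinct placements yields 6 geometric isomers: ONO trans, NCS trans; ONO cis, NCS cis (3 arrangements, 2 chiral); ONO trans, NCS cis; ONO cis, NCS trans.
Of these, 2 lack any improper symmetry element and so occur as enantiomeric pairs, giving 6 + 2 = 8 stereoisomers in total.

8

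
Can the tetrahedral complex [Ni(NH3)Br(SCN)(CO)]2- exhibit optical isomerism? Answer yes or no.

yes

All four vertices of a tetrahedron are equivalent and mutually adjacent, so cis/trans isomerism cannot arise.
Only one geometric arrangement is possible; it has no improper symmetry element, so it exists as a pair of enantiomers (2 stereoisomers).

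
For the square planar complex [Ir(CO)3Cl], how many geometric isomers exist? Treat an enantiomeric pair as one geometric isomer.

1

A square has two trans pairs of vertices; adjacent vertices are cis.
Only one geometric arrangement is possible.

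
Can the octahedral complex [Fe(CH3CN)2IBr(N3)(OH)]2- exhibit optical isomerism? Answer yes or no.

yes

An octahedron has six vertices in three trans pairs; every non-trans pair is cis.
Systematic enumeration (placing each ligand type in turn and discarding arrangements equivalent by rotation or reflection) gives 9 geometric isomers.
Of these, 6 lack any improper symmetry element and so occur as enantiomeric pairs, giving 9 + 6 = 15 stereoisomers in total.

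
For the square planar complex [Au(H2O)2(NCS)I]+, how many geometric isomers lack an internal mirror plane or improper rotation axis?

0

In a square planar complex each vertex has one trans partner and two cis neighbours.
Systematic placement gives 2 geometric isomers: H2O cis; H2O trans.
Each arrangement has an internal mirror plane or centre of symmetry, so none is chiral.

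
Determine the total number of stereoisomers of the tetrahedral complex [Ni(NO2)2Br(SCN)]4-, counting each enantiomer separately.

1

In a tetrahedral complex all four positions are equivalent and every pair of ligands is adjacent — there is no cis/trans distinction.
Only one geometric arrangement is possible.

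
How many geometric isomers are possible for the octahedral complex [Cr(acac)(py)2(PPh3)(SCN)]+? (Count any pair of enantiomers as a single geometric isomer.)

The six octahedral sites form three mutually perpendicular trans pairs.
Each acac is bidentate and must span two cis positions.
Working through the distinct placements yields 4 geometric isomers: py cis (3 arrangements, 2 chiral); py trans.

4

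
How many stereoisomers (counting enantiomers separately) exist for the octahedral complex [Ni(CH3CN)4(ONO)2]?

The six octahedral sites form three mutually perpendicular trans pairs.
The distinct arrangements are (2 in all): ONO trans; ONO cis.
Each arrangement has an internal mirror plane or centre of symmetry, so none is chiral.

2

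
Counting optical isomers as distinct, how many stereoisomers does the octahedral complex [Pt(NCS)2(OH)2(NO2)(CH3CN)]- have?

In an octahedral complex each vertex has one trans partner and four cis neighbours.
Working through the distinct placements yields 6 geometric isomers: NCS cis, OH trans; NCS cis, OH cis (3 arrangements, 2 chiral); NCS trans, OH trans; NCS trans, OH cis.
Of these, 2 lack any improper symmetry element and so occur as enantiomeric pairs, giving 6 + 2 = 8 stereoisomers in total.

8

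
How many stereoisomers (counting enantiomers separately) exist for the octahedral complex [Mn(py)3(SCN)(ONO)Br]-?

An octahedron has six vertices in three trans pairs; every non-trans pair is cis.
Systematic placement gives 4 geometric isomers: py mer (3 arrangements); py fac (chiral).
One of these lacks any improper symmetry element and so occurs as an enantiomeric pair, giving 4 + 1 = 5 stereoisomers in total.

5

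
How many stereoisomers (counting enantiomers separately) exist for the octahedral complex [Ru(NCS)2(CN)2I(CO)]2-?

8

In an octahedral complex each vertex has one trans partner and four cis neighbours.
There are 6 geometric isomers: NCS trans, CN trans; NCS cis, CN trans; NCS trans, CN cis; NCS cis, CN cis (3 arrangements, 2 chiral).
Of these, 2 lack any improper symmetry element and so occur as enantiomeric pairs, giving 6 + 2 = 8 stereoisomers in total.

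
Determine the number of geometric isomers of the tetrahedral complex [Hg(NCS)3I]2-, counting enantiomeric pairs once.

1

In a tetrahedral complex all four positions are equivalent and every pair of ligands is adjacent — there is no cis/trans distinction.
Only one geometric arrangement is possible.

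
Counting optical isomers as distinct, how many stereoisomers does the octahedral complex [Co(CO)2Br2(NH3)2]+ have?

Systematic placement gives 5 geometric isomers: CO trans, Br trans, NH3 trans; CO cis, Br trans, NH3 cis; CO cis, Br cis, NH3 trans; CO cis, Br cis, NH3 cis (chiral); CO trans, Br cis, NH3 cis.
One of these lacks any improper symmetry element and so occurs as an enantiomeric pair, giving 5 + 1 = 6 stereoisomers in total.

6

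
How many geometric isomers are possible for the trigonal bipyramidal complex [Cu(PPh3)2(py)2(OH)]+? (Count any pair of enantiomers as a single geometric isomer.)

5

A trigonal bipyramid has two axial and three equatorial sites, which are chemically inequivalent.
Exhaustive case analysis gives 5 geometric isomers.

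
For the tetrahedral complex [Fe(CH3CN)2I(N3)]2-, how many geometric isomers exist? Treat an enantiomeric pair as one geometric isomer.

Only one geometric arrangement is possible.

1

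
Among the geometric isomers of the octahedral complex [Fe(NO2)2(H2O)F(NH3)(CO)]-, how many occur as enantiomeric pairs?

6

In an octahedral complex each vertex has one trans partner and four cis neighbours.
Exhaustive case analysis gives 9 geometric isomers.
Of these, 6 lack any improper symmetry element and so occur as enantiomeric pairs, giving 9 + 6 = 15 stereoisomers in total.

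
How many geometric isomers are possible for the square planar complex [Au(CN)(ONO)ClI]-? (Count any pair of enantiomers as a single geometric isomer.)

3

A square has two trans pairs of vertices; adjacent vertices are cis.
There are 3 geometric isomers: (CN/I trans, Cl/ONO trans); (CN/ONO trans, Cl/I trans); (CN/Cl trans, I/ONO trans).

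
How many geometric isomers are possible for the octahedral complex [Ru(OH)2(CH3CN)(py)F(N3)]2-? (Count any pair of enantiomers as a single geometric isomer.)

9

Systematic enumeration (placing each ligand type in turn and discarding arrangements equivalent by rotation or reflection) gives 9 geometric isomers.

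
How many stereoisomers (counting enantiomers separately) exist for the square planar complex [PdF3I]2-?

1

In a square planar complex each vertex has one trans partner and two cis neighbours.
Only one geometric arrangement is possible.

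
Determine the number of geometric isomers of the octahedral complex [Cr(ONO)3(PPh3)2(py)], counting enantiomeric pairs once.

In an octahedral complex each vertex has one trans partner and four cis neighbours.
Working through the distinct placements yields 3 geometric isomers: ONO mer, PPh3 cis; ONO mer, PPh3 trans; ONO fac, PPh3 cis.

3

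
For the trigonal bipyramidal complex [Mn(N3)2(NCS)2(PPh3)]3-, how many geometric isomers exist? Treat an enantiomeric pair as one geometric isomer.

In a trigonal bipyramid the two axial positions differ from the three equatorial ones.
Placing the ligands in turn and identifying arrangements related by rotation or reflection leaves 5 distinct geometric isomers.

5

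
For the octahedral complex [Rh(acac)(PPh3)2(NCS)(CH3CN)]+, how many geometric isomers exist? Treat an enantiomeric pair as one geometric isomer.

4

The six octahedral sites form three mutually perpendicular trans pairs.
Each acac is bidentate and must span two cis positions.
Systematic placement gives 4 geometric isomers: PPh3 cis (3 arrangements, 2 chiral); PPh3 trans.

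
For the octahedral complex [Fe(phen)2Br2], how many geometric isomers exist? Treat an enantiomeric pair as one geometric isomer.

2

The six octahedral sites form three mutually perpendicular trans pairs.
Each phen is bidentate and must span two cis positions.
There are 2 geometric isomers: Br trans; Br cis (chiral).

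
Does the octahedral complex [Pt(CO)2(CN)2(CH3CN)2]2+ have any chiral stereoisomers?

The six octahedral sites form three mutually perpendicular trans pairs.
Working through the distinct placements yields 5 geometric isomers: CO trans, CN trans, CH3CN trans; CO cis, CN cis, CH3CN trans; CO trans, CN cis, CH3CN cis; CO cis, CN cis, CH3CN cis (chiral); CO cis, CN trans, CH3CN cis.
One of these lacks any improper symmetry element and so occurs as an enantiomeric pair, giving 5 + 1 = 6 stereoisomers in total.

yes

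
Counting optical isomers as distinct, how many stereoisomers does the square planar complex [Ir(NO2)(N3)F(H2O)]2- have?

In a square planar complex each vertex has one trans partner and two cis neighbours.
There are 3 geometric isomers: (F/N3 trans, H2O/NO2 trans); (F/NO2 trans, H2O/N3 trans); (F/H2O trans, N3/NO2 trans).
Each arrangement has an internal mirror plane or centre of symmetry, so none is chiral.

3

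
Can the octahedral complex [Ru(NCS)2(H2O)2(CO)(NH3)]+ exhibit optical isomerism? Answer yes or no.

The six octahedral sites form three mutually perpendicular trans pairs.
Working through the distinct placements yields 6 geometric isomers: NCS cis, H2O cis (3 arrangements, 2 chiral); NCS trans, H2O cis; NCS cis, H2O trans; NCS trans, H2O trans.
Of these, 2 lack any improper symmetry element and so occur as enantiomeric pairs, giving 6 + 2 = 8 stereoisomers in total.

yes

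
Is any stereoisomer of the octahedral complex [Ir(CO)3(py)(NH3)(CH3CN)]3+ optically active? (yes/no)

In an octahedral complex each vertex has one trans partner and four cis neighbours.
The distinct arrangements are (4 in all): CO mer (3 arrangements); CO fac (chiral).
One of these lacks any improper symmetry element and so occurs as an enantiomeric pair, giving 4 + 1 = 5 stereoisomers in total.

yes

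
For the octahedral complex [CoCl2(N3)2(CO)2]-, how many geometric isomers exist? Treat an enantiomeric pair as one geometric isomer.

5

Systematic placement gives 5 geometric isomers: Cl trans, N3 trans, CO trans; Cl cis, N3 cis, CO trans; Cl cis, N3 trans, CO cis; Cl cis, N3 cis, CO cis (chiral); Cl trans, N3 cis, CO cis.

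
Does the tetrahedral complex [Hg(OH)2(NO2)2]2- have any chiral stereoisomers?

no

Only one geometric arrangement is possible.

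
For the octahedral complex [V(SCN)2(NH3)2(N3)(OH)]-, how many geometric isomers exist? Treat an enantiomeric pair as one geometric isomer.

6

In an octahedral complex each vertex has one trans partner and four cis neighbours.
The distinct arrangements are (6 in all): SCN trans, NH3 cis; SCN cis, NH3 cis (3 arrangements, 2 chiral); SCN trans, NH3 trans; SCN cis, NH3 trans.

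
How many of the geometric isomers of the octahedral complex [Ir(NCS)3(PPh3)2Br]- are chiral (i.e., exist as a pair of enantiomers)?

0

In an octahedral complex each vertex has one trans partner and four cis neighbours.
There are 3 geometric isomers: NCS mer, PPh3 trans; NCS fac, PPh3 cis; NCS mer, PPh3 cis.
Each arrangement has an internal mirror plane or centre of symmetry, so none is chiral.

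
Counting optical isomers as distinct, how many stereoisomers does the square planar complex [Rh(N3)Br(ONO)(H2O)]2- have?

A square has two trans pairs of vertices; adjacent vertices are cis.
Working through the distinct placements yields 3 geometric isomers: (Br/N3 trans, H2O/ONO trans); (Br/ONO trans, H2O/N3 trans); (Br/H2O trans, N3/ONO trans).
Each arrangement has an internal mirror plane or centre of symmetry, so none is chiral.

3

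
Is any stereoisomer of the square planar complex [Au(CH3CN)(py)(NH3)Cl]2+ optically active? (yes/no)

no

In a square planar complex each vertex has one trans partner and two cis neighbours.
There are 3 geometric isomers: (CH3CN/NH3 trans, Cl/py trans); (CH3CN/py trans, Cl/NH3 trans); (CH3CN/Cl trans, NH3/py trans).
Each arrangement has an internal mirror plane or centre of symmetry, so none is chiral.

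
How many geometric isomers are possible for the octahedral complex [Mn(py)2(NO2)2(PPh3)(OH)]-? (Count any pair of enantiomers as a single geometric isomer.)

6

There are 6 geometric isomers: py trans, NO2 trans; py cis, NO2 trans; py trans, NO2 cis; py cis, NO2 cis (3 arrangements, 2 chiral).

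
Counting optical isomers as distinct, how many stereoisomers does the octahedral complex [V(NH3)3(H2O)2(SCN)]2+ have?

3

The six octahedral sites form three mutually perpendicular trans pairs.
Working through the distinct placements yields 3 geometric isomers: NH3 mer, H2O trans; NH3 fac, H2O cis; NH3 mer, H2O cis.
Each arrangement has an internal mirror plane or centre of symmetry, so none is chiral.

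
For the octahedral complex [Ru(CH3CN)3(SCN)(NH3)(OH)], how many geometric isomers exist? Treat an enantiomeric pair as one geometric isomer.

4

The six octahedral sites form three mutually perpendicular trans pairs.
The distinct arrangements are (4 in all): CH3CN mer (3 arrangements); CH3CN fac (chiral).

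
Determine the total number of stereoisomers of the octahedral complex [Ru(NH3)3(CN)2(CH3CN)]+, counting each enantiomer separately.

An octahedron has six vertices in three trans pairs; every non-trans pair is cis.
Working through the distinct placements yields 3 geometric isomers: NH3 mer, CN cis; NH3 mer, CN trans; NH3 fac, CN cis.
Each arrangement has an internal mirror plane or centre of symmetry, so none is chiral.

3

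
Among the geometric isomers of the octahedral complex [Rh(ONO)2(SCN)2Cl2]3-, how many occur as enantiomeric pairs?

The six octahedral sites form three mutually perpendicular trans pairs.
Working through the distinct placements yields 5 geometric isomers: ONO trans, SCN trans, Cl trans; ONO cis, SCN cis, Cl trans; ONO cis, SCN trans, Cl cis; ONO cis, SCN cis, Cl cis (chiral); ONO trans, SCN cis, Cl cis.
One of these lacks any improper symmetry element and so occurs as an enantiomeric pair, giving 5 + 1 = 6 stereoisomers in total.

1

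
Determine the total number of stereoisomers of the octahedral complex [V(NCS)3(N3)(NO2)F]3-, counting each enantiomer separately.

In an octahedral complex each vertex has one trans partner and four cis neighbours.
Working through the distinct placements yields 4 geometric isomers: NCS mer (3 arrangements); NCS fac (chiral).
One of these lacks any improper symmetry element and so occurs as an enantiomeric pair, giving 4 + 1 = 5 stereoisomers in total.

5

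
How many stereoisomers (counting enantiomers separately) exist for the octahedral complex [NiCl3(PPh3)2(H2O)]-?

The six octahedral sites form three mutually perpendicular trans pairs.
There are 3 geometric isomers: Cl mer, PPh3 trans; Cl mer, PPh3 cis; Cl fac, PPh3 cis.
Each arrangement has an internal mirror plane or centre of symmetry, so none is chiral.

3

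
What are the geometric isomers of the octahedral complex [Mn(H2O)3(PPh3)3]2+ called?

In an octahedral complex each vertex has one trans partner and four cis neighbours.
Working through the distinct placements yields 2 geometric isomers: H2O mer; H2O fac.

fac and mer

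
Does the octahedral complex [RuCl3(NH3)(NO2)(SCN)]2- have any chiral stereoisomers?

yes

Systematic placement gives 4 geometric isomers: Cl mer (3 arrangements); Cl fac (chiral).
One of these lacks any improper symmetry element and so occurs as an enantiomeric pair, giving 4 + 1 = 5 stereoisomers in total.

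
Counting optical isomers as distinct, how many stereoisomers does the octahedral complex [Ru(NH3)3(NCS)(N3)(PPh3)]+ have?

5

An octahedron has six vertices in three trans pairs; every non-trans pair is cis.
Working through the distinct placements yields 4 geometric isomers: NH3 mer (3 arrangements); NH3 fac (chiral).
One of these lacks any improper symmetry element and so occurs as an enantiomeric pair, giving 4 + 1 = 5 stereoisomers in total.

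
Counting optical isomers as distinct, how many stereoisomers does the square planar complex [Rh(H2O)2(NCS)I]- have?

In a square planar complex each vertex has one trans partner and two cis neighbours.
The distinct arrangements are (2 in all): H2O cis; H2O trans.
Each arrangement has an internal mirror plane or centre of symmetry, so none is chiral.

2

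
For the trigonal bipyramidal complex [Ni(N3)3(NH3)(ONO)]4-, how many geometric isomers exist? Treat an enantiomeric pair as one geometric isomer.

In a trigonal bipyramid the two axial positions differ from the three equatorial ones.
The distinct arrangements are (4 in all): NH3 equatorial, ONO equatorial; NH3 axial, ONO equatorial; NH3 equatorial, ONO axial; NH3 axial, ONO axial.

4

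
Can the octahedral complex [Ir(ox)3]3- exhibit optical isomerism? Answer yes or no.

An octahedron has six vertices in three trans pairs; every non-trans pair is cis.
Each ox is bidentate and must span two cis positions.
Only one geometric arrangement is possible; it has no improper symmetry element, so it exists as a pair of enantiomers (2 stereoisomers).

yes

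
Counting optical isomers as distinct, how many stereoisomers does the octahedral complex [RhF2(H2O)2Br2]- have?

6

An octahedron has six vertices in three trans pairs; every non-trans pair is cis.
There are 5 geometric isomers: F trans, H2O trans, Br trans; F cis, H2O cis, Br trans; F cis, H2O trans, Br cis; F cis, H2O cis, Br cis (chiral); F trans, H2O cis, Br cis.
One of these lacks any improper symmetry element and so occurs as an enantiomeric pair, giving 5 + 1 = 6 stereoisomers in total.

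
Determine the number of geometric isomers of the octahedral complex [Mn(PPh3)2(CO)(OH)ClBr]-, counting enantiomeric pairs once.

Placing the ligands in turn and identifying arrangements related by rotation or reflection leaves 9 distinct geometric isomers.

9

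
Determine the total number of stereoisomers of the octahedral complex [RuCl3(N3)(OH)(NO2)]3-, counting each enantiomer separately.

The distinct arrangements are (4 in all): Cl mer (3 arrangements); Cl fac (chiral).
One of these lacks any improper symmetry element and so occurs as an enantiomeric pair, giving 4 + 1 = 5 stereoisomers in total.

5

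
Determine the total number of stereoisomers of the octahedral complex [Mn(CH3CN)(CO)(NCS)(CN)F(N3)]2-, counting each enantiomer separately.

An octahedron has six vertices in three trans pairs; every non-trans pair is cis.
Placing the ligands in turn and identifying arrangements related by rotation or reflection leaves 15 distinct geometric isomers.
Of these, 15 lack any improper symmetry element and so occur as enantiomeric pairs, giving 15 + 15 = 30 stereoisomers in total.

30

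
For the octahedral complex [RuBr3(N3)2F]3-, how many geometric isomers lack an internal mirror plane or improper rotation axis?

There are 3 geometric isomers: Br mer, N3 trans; Br mer, N3 cis; Br fac, N3 cis.
Each arrangement has an internal mirror plane or centre of symmetry, so none is chiral.

0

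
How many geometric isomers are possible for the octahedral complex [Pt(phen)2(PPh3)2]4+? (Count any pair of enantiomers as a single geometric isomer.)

The six octahedral sites form three mutually perpendicular trans pairs.
Each phen is bidentate and must span two cis positions.
Systematic placement gives 2 geometric isomers: PPh3 trans; PPh3 cis (chiral).

2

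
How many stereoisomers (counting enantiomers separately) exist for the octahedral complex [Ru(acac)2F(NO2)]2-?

An octahedron has six vertices in three trans pairs; every non-trans pair is cis.
Each acac is bidentate and must span two cis positions.
Working through the distinct placements yields 2 geometric isomers: F and NO2 mutually trans; F and NO2 mutually cis (chiral).
One of these lacks any improper symmetry element and so occurs as an enantiomeric pair, giving 2 + 1 = 3 stereoisomers in total.

3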